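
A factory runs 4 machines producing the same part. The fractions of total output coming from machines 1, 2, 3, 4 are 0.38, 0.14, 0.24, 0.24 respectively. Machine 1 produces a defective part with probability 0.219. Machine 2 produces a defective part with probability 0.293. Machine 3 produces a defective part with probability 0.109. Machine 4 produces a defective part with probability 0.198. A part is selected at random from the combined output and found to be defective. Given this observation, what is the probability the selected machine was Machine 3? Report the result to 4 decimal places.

Tabulate prior·likelihood by source: [1] prior 0.38, lik 0.219, product 0.08322; [2] prior 0.14, lik 0.293, product 0.04102; [3] prior 0.24, lik 0.109, product 0.02616; [4] prior 0.24, lik 0.198, product 0.04752.
Normalizing constant = 0.19792; the posterior for Machine 3 is its product over the sum, 0.02616/0.19792 = 0.1322.

Posterior probability ≈ 0.1322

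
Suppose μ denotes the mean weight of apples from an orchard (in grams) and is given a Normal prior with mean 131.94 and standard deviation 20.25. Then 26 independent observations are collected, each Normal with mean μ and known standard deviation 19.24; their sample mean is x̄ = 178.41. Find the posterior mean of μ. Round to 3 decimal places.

With known σ, the Normal prior is conjugate. Weight on the data is w = (n/σ²)/(n/σ² + 1/τ₀²) = 0.0702366/(0.0702366+0.00243865) = 0.96644.
Posterior mean = w·x̄ + (1−w)·μ₀ = 0.96644·178.41 + 0.033555·131.94 = 176.851.

Posterior mean ≈ 176.851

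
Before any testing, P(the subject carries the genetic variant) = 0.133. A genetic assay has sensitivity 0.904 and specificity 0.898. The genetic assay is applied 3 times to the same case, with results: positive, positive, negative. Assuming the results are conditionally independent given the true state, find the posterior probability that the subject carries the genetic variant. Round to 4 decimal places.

Let H be the event that the subject carries the genetic variant; start with P(H) = 0.133. P('positive'|H) = 0.904, P('positive'|¬H) = 0.102.
Update on result 1 ('positive'): P(H) ← 0.904·0.1330 / (0.904·0.1330 + 0.102·0.8670) = 0.12023/0.20867 = 0.5762.
Update on result 2 ('positive'): P(H) ← 0.904·0.5762 / (0.904·0.5762 + 0.102·0.4238) = 0.52088/0.56411 = 0.9234.
Update on result 3 ('negative'): P(H) ← 0.096·0.9234 / (0.096·0.9234 + 0.898·0.0766) = 0.088643/0.15746 = 0.5630.

Posterior P(H) ≈ 0.5630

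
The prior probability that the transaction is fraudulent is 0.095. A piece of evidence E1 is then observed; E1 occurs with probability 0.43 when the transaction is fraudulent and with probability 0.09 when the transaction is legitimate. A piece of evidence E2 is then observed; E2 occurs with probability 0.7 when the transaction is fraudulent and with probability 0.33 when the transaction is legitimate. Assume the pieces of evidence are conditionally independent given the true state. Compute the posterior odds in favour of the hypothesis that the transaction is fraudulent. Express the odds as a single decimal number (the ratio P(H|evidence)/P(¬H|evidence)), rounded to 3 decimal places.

Posterior odds ≈ 1.064

Prior odds = 0.095/(1−0.095) = 0.10497. In log-odds, ln(0.10497) = -2.2541.
Add log likelihood ratios: ln(4.7778) + ln(2.1212) = 2.3160.
Posterior log-odds = 0.061905, so posterior odds = exp(0.061905) = 1.0639.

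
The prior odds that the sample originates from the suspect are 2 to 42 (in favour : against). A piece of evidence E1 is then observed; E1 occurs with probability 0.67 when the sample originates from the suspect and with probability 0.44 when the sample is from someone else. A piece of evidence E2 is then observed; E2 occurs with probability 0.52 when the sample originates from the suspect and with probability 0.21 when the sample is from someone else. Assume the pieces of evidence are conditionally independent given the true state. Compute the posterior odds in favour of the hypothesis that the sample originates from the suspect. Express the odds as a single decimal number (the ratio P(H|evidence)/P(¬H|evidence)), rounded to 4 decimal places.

Prior odds = 2/42 = 0.047619.
Likelihood ratio for E1 = 0.67/0.44 = 1.5227.
Likelihood ratio for E2 = 0.52/0.21 = 2.4762.
Posterior odds = prior odds × LR₁ × LR₂ = 0.17955.

Posterior odds ≈ 0.1796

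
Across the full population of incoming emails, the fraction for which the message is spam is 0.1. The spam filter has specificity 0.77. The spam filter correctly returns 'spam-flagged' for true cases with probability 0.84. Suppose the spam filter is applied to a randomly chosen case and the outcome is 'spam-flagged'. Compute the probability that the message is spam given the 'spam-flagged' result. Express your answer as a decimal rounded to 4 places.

Write H for 'the message is spam'. Prior odds H:¬H = 0.1/0.9 = 0.11111. For the 'spam-flagged' outcome, the likelihood ratio is 0.84/0.23 = 3.6522.
Posterior odds = 0.11111 × 3.6522 = 0.40580, so P(H|E) = 0.40580/(1+0.40580) = 0.2887.

P(H | E) ≈ 0.2887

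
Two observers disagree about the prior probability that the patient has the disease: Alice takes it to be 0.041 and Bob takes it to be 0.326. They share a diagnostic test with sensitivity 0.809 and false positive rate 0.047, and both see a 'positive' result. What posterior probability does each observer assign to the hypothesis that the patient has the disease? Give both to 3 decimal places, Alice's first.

Alice: 0.424; Bob: 0.893

The likelihood ratio for a 'positive' result is 0.809/0.047 = 17.213.
Alice: prior odds 0.041/0.959 = 0.042753; posterior odds 0.73590; posterior probability 0.424.
Bob: prior odds 0.326/0.674 = 0.48368; posterior odds 8.3255; posterior probability 0.893.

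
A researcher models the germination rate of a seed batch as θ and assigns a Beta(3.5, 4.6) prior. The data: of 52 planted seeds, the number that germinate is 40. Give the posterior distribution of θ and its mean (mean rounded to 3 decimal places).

The binomial likelihood is conjugate to the Beta prior: with 40 successes and 12 failures, the posterior is Beta(3.5+40, 4.6+12) = Beta(43.5, 16.6).
E[θ | data] = 43.5/(43.5+16.6) = 0.724.

Posterior: Beta(43.5, 16.6); mean ≈ 0.724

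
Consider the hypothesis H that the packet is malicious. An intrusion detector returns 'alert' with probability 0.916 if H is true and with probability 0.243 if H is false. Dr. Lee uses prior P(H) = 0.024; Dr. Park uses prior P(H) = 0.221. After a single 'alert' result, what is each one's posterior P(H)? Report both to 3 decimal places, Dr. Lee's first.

P('+'|H) = 0.916, P('+'|¬H) = 0.243.
Dr. Lee: numerator 0.916·0.024 = 0.021984; evidence = 0.021984+0.243·0.976 = 0.25915; posterior = 0.085.
Dr. Park: numerator 0.916·0.221 = 0.20244; evidence = 0.20244+0.243·0.779 = 0.39173; posterior = 0.517.

Dr. Lee: 0.085; Dr. Park: 0.517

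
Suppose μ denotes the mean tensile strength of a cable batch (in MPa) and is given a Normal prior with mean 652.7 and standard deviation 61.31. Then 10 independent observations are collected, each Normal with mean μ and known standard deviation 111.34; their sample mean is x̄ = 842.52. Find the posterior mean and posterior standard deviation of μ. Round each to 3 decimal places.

With known σ, the Normal prior is conjugate. Weight on the data is w = (n/σ²)/(n/σ² + 1/τ₀²) = 0.00080667/(0.00080667+0.00026603) = 0.75200.
Posterior mean = w·x̄ + (1−w)·μ₀ = 0.75200·842.52 + 0.24800·652.7 = 795.444. Posterior variance = 1/(0.00080667+0.00026603) = 932.221, so SD = 30.532.

Posterior mean ≈ 795.444; posterior SD ≈ 30.532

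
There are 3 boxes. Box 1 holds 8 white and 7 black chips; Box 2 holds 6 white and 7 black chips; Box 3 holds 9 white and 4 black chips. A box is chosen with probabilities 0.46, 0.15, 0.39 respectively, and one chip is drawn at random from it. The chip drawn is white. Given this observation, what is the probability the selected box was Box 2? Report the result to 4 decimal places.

Tabulate prior·likelihood by source: [1] prior 0.46, lik 0.5333, product 0.2453; [2] prior 0.15, lik 0.4615, product 0.06923; [3] prior 0.39, lik 0.6923, product 0.2700.
Normalizing constant = 0.58456; the posterior for Box 2 is its product over the sum, 0.06923/0.58456 = 0.1184.

Posterior probability ≈ 0.1184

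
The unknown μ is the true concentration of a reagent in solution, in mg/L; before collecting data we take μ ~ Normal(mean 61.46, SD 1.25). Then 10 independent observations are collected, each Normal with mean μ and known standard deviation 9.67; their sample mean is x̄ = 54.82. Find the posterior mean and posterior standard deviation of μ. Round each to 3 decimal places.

Posterior mean ≈ 60.509; posterior SD ≈ 1.157

Prior precision 1/τ₀² = 1/1.25² = 0.640000; data precision n/σ² = 10/9.67² = 0.106942.
Posterior precision = 0.640000 + 0.106942 = 0.746942, giving posterior SD = 1/√0.746942 = 1.157.
Posterior mean = (0.640000·61.46 + 0.106942·54.82) / 0.746942 = 60.509.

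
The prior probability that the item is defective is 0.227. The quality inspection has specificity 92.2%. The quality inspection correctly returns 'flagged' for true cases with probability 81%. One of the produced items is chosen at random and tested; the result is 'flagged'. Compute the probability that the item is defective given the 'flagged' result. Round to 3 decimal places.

Let H be the event that the item is defective. P(H) = 0.227, so P(¬H) = 0.773. With E the 'flagged' result, P(E|H) = 0.81 and P(E|¬H) = 0.078.
P(E) = 0.81·0.227 + 0.078·0.773 = 0.18387 + 0.060294 = 0.24416.
By Bayes' theorem, P(H|E) = 0.18387 / 0.24416 = 0.753.

P(H | E) ≈ 0.753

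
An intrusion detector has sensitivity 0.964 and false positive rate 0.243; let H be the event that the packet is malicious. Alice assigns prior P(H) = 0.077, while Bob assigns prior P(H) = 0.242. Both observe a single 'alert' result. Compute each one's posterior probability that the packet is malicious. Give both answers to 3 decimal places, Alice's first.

P('+'|H) = 0.964, P('+'|¬H) = 0.243.
Alice: numerator 0.964·0.077 = 0.074228; evidence = 0.074228+0.243·0.923 = 0.29852; posterior = 0.249.
Bob: numerator 0.964·0.242 = 0.23329; evidence = 0.23329+0.243·0.758 = 0.41748; posterior = 0.559.

Alice: 0.249; Bob: 0.559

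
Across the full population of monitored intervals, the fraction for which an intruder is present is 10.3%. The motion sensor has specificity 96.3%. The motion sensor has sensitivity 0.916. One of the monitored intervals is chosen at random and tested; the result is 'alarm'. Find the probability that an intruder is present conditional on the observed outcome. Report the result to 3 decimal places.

P(H | E) ≈ 0.740

Let H be the event that an intruder is present. P(H) = 0.103, so P(¬H) = 0.897. With E the 'alarm' result, P(E|H) = 0.916 and P(E|¬H) = 0.037.
P(E) = 0.916·0.103 + 0.037·0.897 = 0.094348 + 0.033189 = 0.12754.
By Bayes' theorem, P(H|E) = 0.094348 / 0.12754 = 0.740.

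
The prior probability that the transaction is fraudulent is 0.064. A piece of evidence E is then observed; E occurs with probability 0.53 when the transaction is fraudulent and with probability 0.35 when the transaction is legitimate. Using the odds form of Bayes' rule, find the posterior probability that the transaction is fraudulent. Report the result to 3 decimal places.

Posterior probability ≈ 0.094

Prior odds = 0.064/(1−0.064) = 0.068376. In log-odds, ln(0.068376) = -2.6827.
Add log likelihood ratio: ln(1.5143) = 0.41494.
Posterior log-odds = -2.2678, so posterior odds = exp(-2.2678) = 0.10354. Converting, P(H|E) = 0.10354/1.1035 = 0.094.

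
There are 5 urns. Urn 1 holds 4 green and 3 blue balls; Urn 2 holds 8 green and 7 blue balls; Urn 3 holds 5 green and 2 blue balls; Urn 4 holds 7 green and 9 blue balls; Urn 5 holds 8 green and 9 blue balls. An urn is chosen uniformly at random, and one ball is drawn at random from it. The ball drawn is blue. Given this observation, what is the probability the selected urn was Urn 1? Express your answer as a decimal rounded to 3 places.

Posterior probability ≈ 0.189

P(blue|Urn 1) = 0.4286; P(blue|Urn 2) = 0.4667; P(blue|Urn 3) = 0.2857; P(blue|Urn 4) = 0.5625; P(blue|Urn 5) = 0.5294.
Prior × likelihood for each source: 0.2·0.4286=0.08571, 0.2·0.4667=0.09333, 0.2·0.2857=0.05714, 0.2·0.5625=0.1125, 0.2·0.5294=0.1059. Summing gives P(blue) = 0.45457.
P(Urn 1 | blue) = 0.08571 / 0.45457 = 0.189.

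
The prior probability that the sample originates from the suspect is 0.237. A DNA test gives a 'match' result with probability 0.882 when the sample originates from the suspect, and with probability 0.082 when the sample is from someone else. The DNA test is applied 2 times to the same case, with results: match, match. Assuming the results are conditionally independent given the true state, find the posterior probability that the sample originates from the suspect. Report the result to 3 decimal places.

Let H be the event that the sample originates from the suspect; start with P(H) = 0.237. P('match'|H) = 0.882, P('match'|¬H) = 0.082.
Update on result 1 ('match'): P(H) ← 0.882·0.2370 / (0.882·0.2370 + 0.082·0.7630) = 0.20903/0.27160 = 0.7696.
Update on result 2 ('match'): P(H) ← 0.882·0.7696 / (0.882·0.7696 + 0.082·0.2304) = 0.67882/0.69771 = 0.9729.

Posterior P(H) ≈ 0.973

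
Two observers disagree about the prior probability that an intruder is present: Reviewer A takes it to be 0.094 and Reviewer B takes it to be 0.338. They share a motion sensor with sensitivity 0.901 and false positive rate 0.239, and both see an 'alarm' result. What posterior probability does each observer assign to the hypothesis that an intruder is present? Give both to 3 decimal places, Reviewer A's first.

The likelihood ratio for an 'alarm' result is 0.901/0.239 = 3.7699.
Reviewer A: prior odds 0.094/0.906 = 0.10375; posterior odds 0.39113; posterior probability 0.281.
Reviewer B: prior odds 0.338/0.662 = 0.51057; posterior odds 1.9248; posterior probability 0.658.

Reviewer A: 0.281; Reviewer B: 0.658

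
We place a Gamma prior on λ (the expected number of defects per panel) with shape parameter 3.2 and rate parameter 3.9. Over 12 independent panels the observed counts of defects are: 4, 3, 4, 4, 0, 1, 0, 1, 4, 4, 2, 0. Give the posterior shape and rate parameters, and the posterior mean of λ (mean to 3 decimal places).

Total count ∑xᵢ = 27 over n = 12 panels.
Gamma is conjugate to the Poisson likelihood: posterior is Gamma(shape = 3.2+27 = 30.2, rate = 3.9+12 = 15.9).
Posterior mean = shape/rate = 30.2/15.9 = 1.899.

Posterior: Gamma(shape=30.2, rate=15.9); mean ≈ 1.899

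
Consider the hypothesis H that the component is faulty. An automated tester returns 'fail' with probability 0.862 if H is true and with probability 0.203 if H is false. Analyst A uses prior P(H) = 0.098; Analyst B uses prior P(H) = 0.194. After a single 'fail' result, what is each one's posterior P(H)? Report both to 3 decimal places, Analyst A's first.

Analyst A: 0.316; Analyst B: 0.505

The likelihood ratio for a 'fail' result is 0.862/0.203 = 4.2463.
Analyst A: prior odds 0.098/0.902 = 0.10865; posterior odds 0.46135; posterior probability 0.316.
Analyst B: prior odds 0.194/0.806 = 0.24069; posterior odds 1.0221; posterior probability 0.505.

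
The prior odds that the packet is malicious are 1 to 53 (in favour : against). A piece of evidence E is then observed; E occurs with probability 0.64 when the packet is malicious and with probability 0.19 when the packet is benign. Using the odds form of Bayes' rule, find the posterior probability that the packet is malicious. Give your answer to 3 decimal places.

Prior odds = 1/53 = 0.018868.
Likelihood ratio for E = 0.64/0.19 = 3.3684.
Posterior odds = prior odds × LR = 0.063555.
Posterior probability = odds/(1+odds) = 0.063555/1.0636 = 0.060.

Posterior probability ≈ 0.060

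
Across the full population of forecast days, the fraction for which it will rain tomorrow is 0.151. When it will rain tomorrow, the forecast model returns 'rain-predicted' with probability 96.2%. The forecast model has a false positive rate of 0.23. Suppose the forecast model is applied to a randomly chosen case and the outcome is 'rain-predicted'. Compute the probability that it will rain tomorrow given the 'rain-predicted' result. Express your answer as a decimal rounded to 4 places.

P(H | E) ≈ 0.4266

Let H be the event that it will rain tomorrow. P(H) = 0.151, so P(¬H) = 0.849. With E the 'rain-predicted' result, P(E|H) = 0.962 and P(E|¬H) = 0.23.
P(E) = 0.962·0.151 + 0.23·0.849 = 0.14526 + 0.19527 = 0.34053.
By Bayes' theorem, P(H|E) = 0.14526 / 0.34053 = 0.4266.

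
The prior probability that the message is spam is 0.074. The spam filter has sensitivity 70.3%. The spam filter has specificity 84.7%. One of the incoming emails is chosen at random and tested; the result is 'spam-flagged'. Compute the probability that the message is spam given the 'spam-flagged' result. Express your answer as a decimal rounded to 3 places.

P(H | E) ≈ 0.269

Write H for 'the message is spam'. Prior odds H:¬H = 0.074/0.926 = 0.079914. For the 'spam-flagged' outcome, the likelihood ratio is 0.703/0.153 = 4.5948.
Posterior odds = 0.079914 × 4.5948 = 0.36718, so P(H|E) = 0.36718/(1+0.36718) = 0.269.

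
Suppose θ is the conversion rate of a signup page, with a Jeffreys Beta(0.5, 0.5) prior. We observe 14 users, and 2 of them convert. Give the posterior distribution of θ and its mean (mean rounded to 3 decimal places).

The binomial likelihood is conjugate to the Beta prior: with 2 successes and 12 failures, the posterior is Beta(0.5+2, 0.5+12) = Beta(2.5, 12.5).
Posterior mean = α/(α+β) = 2.5/15 = 0.167.

Posterior: Beta(2.5, 12.5); mean ≈ 0.167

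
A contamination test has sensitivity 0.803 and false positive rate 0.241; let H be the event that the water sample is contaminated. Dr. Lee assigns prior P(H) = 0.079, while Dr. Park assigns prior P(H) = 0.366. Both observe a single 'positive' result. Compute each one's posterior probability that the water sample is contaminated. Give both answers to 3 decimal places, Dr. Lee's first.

Dr. Lee: 0.222; Dr. Park: 0.658

P('+'|H) = 0.803, P('+'|¬H) = 0.241.
Dr. Lee: numerator 0.803·0.079 = 0.063437; evidence = 0.063437+0.241·0.921 = 0.28540; posterior = 0.222.
Dr. Park: numerator 0.803·0.366 = 0.29390; evidence = 0.29390+0.241·0.634 = 0.44669; posterior = 0.658.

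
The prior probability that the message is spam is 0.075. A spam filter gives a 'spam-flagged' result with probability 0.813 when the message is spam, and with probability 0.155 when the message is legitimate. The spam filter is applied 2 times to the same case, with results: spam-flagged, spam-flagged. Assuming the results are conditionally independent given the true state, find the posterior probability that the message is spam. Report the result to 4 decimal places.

Let H be the event that the message is spam; start with P(H) = 0.075. P('spam-flagged'|H) = 0.813, P('spam-flagged'|¬H) = 0.155.
Update on result 1 ('spam-flagged'): P(H) ← 0.813·0.0750 / (0.813·0.0750 + 0.155·0.9250) = 0.060975/0.20435 = 0.2984.
Update on result 2 ('spam-flagged'): P(H) ← 0.813·0.2984 / (0.813·0.2984 + 0.155·0.7016) = 0.24259/0.35134 = 0.6905.

Posterior P(H) ≈ 0.6905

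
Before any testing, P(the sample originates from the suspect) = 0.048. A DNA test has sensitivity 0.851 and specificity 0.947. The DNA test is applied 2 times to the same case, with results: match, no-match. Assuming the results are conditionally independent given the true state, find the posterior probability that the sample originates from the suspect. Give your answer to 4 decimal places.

Let H be the event that the sample originates from the suspect; start with P(H) = 0.048. P('match'|H) = 0.851, P('match'|¬H) = 0.053.
Update on result 1 ('match'): P(H) ← 0.851·0.0480 / (0.851·0.0480 + 0.053·0.9520) = 0.040848/0.091304 = 0.4474.
Update on result 2 ('no-match'): P(H) ← 0.149·0.4474 / (0.149·0.4474 + 0.947·0.5526) = 0.066660/0.58999 = 0.1130.

Posterior P(H) ≈ 0.1130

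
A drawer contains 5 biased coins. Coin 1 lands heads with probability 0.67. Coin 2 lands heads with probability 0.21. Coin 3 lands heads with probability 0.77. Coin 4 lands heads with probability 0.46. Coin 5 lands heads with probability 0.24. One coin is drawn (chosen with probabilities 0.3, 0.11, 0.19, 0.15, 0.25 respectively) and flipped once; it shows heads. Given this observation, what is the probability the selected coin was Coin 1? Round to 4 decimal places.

Posterior probability ≈ 0.4025

Tabulate prior·likelihood by source: [1] prior 0.3, lik 0.67, product 0.2010; [2] prior 0.11, lik 0.21, product 0.02310; [3] prior 0.19, lik 0.77, product 0.1463; [4] prior 0.15, lik 0.46, product 0.06900; [5] prior 0.25, lik 0.24, product 0.06000.
Normalizing constant = 0.49940; the posterior for Coin 1 is its product over the sum, 0.2010/0.49940 = 0.4025.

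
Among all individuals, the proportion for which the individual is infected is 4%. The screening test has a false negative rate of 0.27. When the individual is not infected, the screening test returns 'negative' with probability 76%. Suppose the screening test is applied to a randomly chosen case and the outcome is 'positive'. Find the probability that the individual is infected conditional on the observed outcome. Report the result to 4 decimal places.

Let H be the event that the individual is infected. P(H) = 0.04, so P(¬H) = 0.96. With E the 'positive' result, P(E|H) = 0.73 and P(E|¬H) = 0.24.
P(E) = 0.73·0.04 + 0.24·0.96 = 0.029200 + 0.23040 = 0.25960.
By Bayes' theorem, P(H|E) = 0.029200 / 0.25960 = 0.1125.

P(H | E) ≈ 0.1125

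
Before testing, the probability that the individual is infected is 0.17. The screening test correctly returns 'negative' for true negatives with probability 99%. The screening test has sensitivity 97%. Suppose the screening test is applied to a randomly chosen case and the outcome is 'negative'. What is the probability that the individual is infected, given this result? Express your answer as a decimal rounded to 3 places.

P(H | E) ≈ 0.006

Write H for 'the individual is infected'. Prior odds H:¬H = 0.17/0.83 = 0.20482. For the 'negative' outcome, the likelihood ratio is 0.03/0.99 = 0.030303.
Posterior odds = 0.20482 × 0.030303 = 0.0062066, so P(H|E) = 0.0062066/(1+0.0062066) = 0.006.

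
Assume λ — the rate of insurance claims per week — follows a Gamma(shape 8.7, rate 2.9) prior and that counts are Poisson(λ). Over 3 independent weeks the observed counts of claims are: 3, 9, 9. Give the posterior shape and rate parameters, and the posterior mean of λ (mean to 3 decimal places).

The Poisson likelihood adds the total count to the shape and the number of exposure periods to the rate. Here ∑xᵢ = 21 and n = 3, so shape 8.7→29.7 and rate 2.9→5.9.
Posterior mean = shape/rate = 29.7/5.9 = 5.034.

Posterior: Gamma(shape=29.7, rate=5.9); mean ≈ 5.034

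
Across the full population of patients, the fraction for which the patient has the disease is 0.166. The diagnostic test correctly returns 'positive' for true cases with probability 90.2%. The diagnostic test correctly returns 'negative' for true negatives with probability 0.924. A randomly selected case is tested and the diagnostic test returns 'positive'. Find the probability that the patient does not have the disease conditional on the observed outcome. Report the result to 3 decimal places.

P(¬H | E) ≈ 0.297

Write H for 'the patient has the disease'. Prior odds H:¬H = 0.166/0.834 = 0.19904. For the 'positive' outcome, the likelihood ratio is 0.902/0.076 = 11.868.
Posterior odds = 0.19904 × 11.868 = 2.3623, so P(H|E) = 2.3623/(1+2.3623) = 0.703. Then P(¬H|E) = 1 − 0.703 = 0.297.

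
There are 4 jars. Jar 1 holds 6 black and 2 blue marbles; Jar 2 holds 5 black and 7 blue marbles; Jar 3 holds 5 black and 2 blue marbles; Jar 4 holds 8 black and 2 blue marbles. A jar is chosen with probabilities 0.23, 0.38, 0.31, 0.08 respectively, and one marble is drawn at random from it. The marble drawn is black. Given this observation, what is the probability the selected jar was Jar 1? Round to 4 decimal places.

Posterior probability ≈ 0.2799

Tabulate prior·likelihood by source: [1] prior 0.23, lik 0.75, product 0.1725; [2] prior 0.38, lik 0.4167, product 0.1583; [3] prior 0.31, lik 0.7143, product 0.2214; [4] prior 0.08, lik 0.8, product 0.06400.
Normalizing constant = 0.61626; the posterior for Jar 1 is its product over the sum, 0.1725/0.61626 = 0.2799.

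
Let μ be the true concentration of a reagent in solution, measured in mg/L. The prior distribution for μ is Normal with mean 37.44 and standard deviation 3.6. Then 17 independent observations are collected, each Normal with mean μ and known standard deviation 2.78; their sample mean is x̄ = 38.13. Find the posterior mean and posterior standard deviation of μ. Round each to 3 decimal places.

Posterior mean ≈ 38.107; posterior SD ≈ 0.663

Prior precision 1/τ₀² = 1/3.6² = 0.0771605; data precision n/σ² = 17/2.78² = 2.19968.
Posterior precision = 0.0771605 + 2.19968 = 2.27684, giving posterior SD = 1/√2.27684 = 0.663.
Posterior mean = (0.0771605·37.44 + 2.19968·38.13) / 2.27684 = 38.107.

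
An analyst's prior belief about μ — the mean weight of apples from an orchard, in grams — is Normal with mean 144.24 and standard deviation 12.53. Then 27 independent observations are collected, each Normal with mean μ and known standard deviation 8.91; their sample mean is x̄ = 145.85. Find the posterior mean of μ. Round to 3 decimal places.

Posterior mean ≈ 145.820

Prior precision 1/τ₀² = 1/12.53² = 0.00636939; data precision n/σ² = 27/8.91² = 0.340101.
Posterior precision = 0.00636939 + 0.340101 = 0.346471.
Posterior mean = (0.00636939·144.24 + 0.340101·145.85) / 0.346471 = 145.820.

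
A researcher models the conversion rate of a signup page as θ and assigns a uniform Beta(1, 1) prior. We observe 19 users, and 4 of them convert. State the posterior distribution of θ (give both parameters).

Posterior: Beta(5, 16)

The binomial likelihood is conjugate to the Beta prior: with 4 successes and 15 failures, the posterior is Beta(1+4, 1+15) = Beta(5, 16).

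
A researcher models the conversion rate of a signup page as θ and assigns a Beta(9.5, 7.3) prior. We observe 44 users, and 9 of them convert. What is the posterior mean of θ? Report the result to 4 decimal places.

The binomial likelihood is conjugate to the Beta prior: with 9 successes and 35 failures, the posterior is Beta(9.5+9, 7.3+35) = Beta(18.5, 42.3).
Posterior mean = α/(α+β) = 18.5/60.8 = 0.3043.

Posterior mean ≈ 0.3043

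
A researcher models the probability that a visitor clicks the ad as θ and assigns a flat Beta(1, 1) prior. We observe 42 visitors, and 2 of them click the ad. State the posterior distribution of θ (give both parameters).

Posterior: Beta(3, 41)

The binomial likelihood is conjugate to the Beta prior: with 2 successes and 40 failures, the posterior is Beta(1+2, 1+40) = Beta(3, 41).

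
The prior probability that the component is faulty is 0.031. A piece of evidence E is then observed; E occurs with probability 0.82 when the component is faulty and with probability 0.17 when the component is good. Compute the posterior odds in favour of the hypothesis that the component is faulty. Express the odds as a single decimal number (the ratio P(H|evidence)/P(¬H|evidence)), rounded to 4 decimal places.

Prior odds = 0.031/(1−0.031) = 0.031992.
Likelihood ratio for E = 0.82/0.17 = 4.8235.
Posterior odds = prior odds × LR = 0.15431.

Posterior odds ≈ 0.1543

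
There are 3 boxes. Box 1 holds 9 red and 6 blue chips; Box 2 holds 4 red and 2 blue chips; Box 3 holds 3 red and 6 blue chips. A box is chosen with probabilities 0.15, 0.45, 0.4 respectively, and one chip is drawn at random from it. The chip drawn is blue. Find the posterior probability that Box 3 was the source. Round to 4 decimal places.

Posterior probability ≈ 0.5594

Tabulate prior·likelihood by source: [1] prior 0.15, lik 0.4, product 0.06000; [2] prior 0.45, lik 0.3333, product 0.1500; [3] prior 0.4, lik 0.6667, product 0.2667.
Normalizing constant = 0.47667; the posterior for Box 3 is its product over the sum, 0.2667/0.47667 = 0.5594.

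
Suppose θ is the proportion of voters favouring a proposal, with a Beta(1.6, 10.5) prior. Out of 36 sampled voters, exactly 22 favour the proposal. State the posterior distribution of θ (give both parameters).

Posterior: Beta(23.6, 24.5)

Observing 22 successes and 14 failures updates Beta(1.6, 10.5) by adding the success and failure counts to the two shape parameters: α = 1.6+22 = 23.6, β = 10.5+14 = 24.5.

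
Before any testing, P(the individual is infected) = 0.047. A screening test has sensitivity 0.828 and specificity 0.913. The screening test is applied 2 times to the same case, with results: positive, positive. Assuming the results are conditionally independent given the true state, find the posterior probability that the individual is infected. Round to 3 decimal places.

Let H be the event that the individual is infected; start with P(H) = 0.047. P('positive'|H) = 0.828, P('positive'|¬H) = 0.087.
Update on result 1 ('positive'): P(H) ← 0.828·0.0470 / (0.828·0.0470 + 0.087·0.9530) = 0.038916/0.12183 = 0.3194.
Update on result 2 ('positive'): P(H) ← 0.828·0.3194 / (0.828·0.3194 + 0.087·0.6806) = 0.26449/0.32370 = 0.8171.

Posterior P(H) ≈ 0.817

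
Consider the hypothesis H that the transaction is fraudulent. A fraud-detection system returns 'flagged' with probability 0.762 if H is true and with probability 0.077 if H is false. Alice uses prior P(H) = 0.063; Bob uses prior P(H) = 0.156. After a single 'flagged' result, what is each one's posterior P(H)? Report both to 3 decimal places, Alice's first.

Alice: 0.400; Bob: 0.647

The likelihood ratio for a 'flagged' result is 0.762/0.077 = 9.8961.
Alice: prior odds 0.063/0.937 = 0.067236; posterior odds 0.66537; posterior probability 0.400.
Bob: prior odds 0.156/0.844 = 0.18483; posterior odds 1.8291; posterior probability 0.647.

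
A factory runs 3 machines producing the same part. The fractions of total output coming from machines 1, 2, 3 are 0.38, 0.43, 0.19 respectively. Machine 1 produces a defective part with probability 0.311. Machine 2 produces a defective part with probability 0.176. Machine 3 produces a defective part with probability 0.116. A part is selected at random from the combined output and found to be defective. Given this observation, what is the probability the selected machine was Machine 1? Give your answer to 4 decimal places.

Tabulate prior·likelihood by source: [1] prior 0.38, lik 0.311, product 0.1182; [2] prior 0.43, lik 0.176, product 0.07568; [3] prior 0.19, lik 0.116, product 0.02204.
Normalizing constant = 0.21590; the posterior for Machine 1 is its product over the sum, 0.1182/0.21590 = 0.5474.

Posterior probability ≈ 0.5474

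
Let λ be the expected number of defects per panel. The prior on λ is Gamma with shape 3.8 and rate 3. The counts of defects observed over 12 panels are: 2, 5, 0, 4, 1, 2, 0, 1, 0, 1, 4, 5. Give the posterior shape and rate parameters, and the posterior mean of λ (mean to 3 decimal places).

The Poisson likelihood adds the total count to the shape and the number of exposure periods to the rate. Here ∑xᵢ = 25 and n = 12, so shape 3.8→28.8 and rate 3→15.
E[λ | data] = 28.8/15 = 1.920.

Posterior: Gamma(shape=28.8, rate=15); mean ≈ 1.920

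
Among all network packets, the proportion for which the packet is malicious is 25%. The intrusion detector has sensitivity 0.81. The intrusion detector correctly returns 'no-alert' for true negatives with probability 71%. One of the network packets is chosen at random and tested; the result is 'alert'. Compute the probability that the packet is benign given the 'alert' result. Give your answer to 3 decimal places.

Let H be the event that the packet is malicious. P(H) = 0.25, so P(¬H) = 0.75. With E the 'alert' result, P(E|H) = 0.81 and P(E|¬H) = 0.29.
P(E) = 0.81·0.25 + 0.29·0.75 = 0.20250 + 0.21750 = 0.42000.
By Bayes' theorem, P(H|E) = 0.20250 / 0.42000 = 0.482. Hence P(¬H|E) = 1 − 0.482 = 0.518.

P(¬H | E) ≈ 0.518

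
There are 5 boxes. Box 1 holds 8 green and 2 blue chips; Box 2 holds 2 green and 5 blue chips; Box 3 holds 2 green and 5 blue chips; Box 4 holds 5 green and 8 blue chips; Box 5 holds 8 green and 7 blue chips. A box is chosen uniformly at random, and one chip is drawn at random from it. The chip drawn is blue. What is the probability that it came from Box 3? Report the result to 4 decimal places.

Tabulate prior·likelihood by source: [1] prior 0.2, lik 0.2, product 0.04000; [2] prior 0.2, lik 0.7143, product 0.1429; [3] prior 0.2, lik 0.7143, product 0.1429; [4] prior 0.2, lik 0.6154, product 0.1231; [5] prior 0.2, lik 0.4667, product 0.09333.
Normalizing constant = 0.54212; the posterior for Box 3 is its product over the sum, 0.1429/0.54212 = 0.2635.

Posterior probability ≈ 0.2635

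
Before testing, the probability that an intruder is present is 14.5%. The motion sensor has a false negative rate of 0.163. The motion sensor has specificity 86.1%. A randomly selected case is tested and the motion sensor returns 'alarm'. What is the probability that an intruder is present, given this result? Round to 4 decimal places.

Let H be the event that an intruder is present. P(H) = 0.145, so P(¬H) = 0.855. With E the 'alarm' result, P(E|H) = 0.837 and P(E|¬H) = 0.139.
P(E) = 0.837·0.145 + 0.139·0.855 = 0.12136 + 0.11885 = 0.24021.
By Bayes' theorem, P(H|E) = 0.12136 / 0.24021 = 0.5052.

P(H | E) ≈ 0.5052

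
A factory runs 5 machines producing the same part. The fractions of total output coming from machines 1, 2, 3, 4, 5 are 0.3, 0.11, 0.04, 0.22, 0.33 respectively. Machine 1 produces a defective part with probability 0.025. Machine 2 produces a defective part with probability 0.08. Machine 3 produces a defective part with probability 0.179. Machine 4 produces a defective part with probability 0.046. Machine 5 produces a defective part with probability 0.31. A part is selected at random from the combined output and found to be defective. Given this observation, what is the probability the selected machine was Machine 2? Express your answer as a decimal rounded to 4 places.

Posterior probability ≈ 0.0648

Tabulate prior·likelihood by source: [1] prior 0.3, lik 0.025, product 0.007500; [2] prior 0.11, lik 0.08, product 0.008800; [3] prior 0.04, lik 0.179, product 0.007160; [4] prior 0.22, lik 0.046, product 0.01012; [5] prior 0.33, lik 0.31, product 0.1023.
Normalizing constant = 0.13588; the posterior for Machine 2 is its product over the sum, 0.008800/0.13588 = 0.0648.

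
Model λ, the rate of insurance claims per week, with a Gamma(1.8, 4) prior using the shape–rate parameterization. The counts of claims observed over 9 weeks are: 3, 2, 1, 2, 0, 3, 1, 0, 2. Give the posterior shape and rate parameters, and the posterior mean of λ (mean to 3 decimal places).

The Poisson likelihood adds the total count to the shape and the number of exposure periods to the rate. Here ∑xᵢ = 14 and n = 9, so shape 1.8→15.8 and rate 4→13.
Posterior mean = shape/rate = 15.8/13 = 1.215.

Posterior: Gamma(shape=15.8, rate=13); mean ≈ 1.215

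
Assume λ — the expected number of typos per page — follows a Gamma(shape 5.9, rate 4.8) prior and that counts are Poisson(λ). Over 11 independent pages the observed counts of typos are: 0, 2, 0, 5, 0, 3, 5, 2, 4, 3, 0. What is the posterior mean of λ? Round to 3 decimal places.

Posterior mean ≈ 1.892

Total count ∑xᵢ = 24 over n = 11 pages.
Gamma is conjugate to the Poisson likelihood: posterior is Gamma(shape = 5.9+24 = 29.9, rate = 4.8+11 = 15.8).
E[λ | data] = 29.9/15.8 = 1.892.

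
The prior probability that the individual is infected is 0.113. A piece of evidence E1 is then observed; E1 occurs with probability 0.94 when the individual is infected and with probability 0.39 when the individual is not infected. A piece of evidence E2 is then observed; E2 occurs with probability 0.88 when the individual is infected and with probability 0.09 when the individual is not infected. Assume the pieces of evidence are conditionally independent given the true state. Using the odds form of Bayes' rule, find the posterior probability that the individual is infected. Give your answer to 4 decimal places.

Prior odds = 0.113/(1−0.113) = 0.12740.
Likelihood ratio for E1 = 0.94/0.39 = 2.4103.
Likelihood ratio for E2 = 0.88/0.09 = 9.7778.
Posterior odds = prior odds × LR₁ × LR₂ = 3.0023.
Posterior probability = odds/(1+odds) = 3.0023/4.0023 = 0.7501.

Posterior probability ≈ 0.7501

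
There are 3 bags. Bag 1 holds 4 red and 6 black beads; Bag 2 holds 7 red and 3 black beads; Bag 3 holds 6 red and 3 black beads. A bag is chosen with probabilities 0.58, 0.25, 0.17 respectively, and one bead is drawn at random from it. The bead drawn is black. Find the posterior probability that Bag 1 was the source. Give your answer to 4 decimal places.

Posterior probability ≈ 0.7255

P(black|Bag 1) = 0.6; P(black|Bag 2) = 0.3; P(black|Bag 3) = 0.3333.
Prior × likelihood for each source: 0.58·0.6=0.3480, 0.25·0.3=0.07500, 0.17·0.3333=0.05667. Summing gives P(black) = 0.47967.
P(Bag 1 | black) = 0.3480 / 0.47967 = 0.7255.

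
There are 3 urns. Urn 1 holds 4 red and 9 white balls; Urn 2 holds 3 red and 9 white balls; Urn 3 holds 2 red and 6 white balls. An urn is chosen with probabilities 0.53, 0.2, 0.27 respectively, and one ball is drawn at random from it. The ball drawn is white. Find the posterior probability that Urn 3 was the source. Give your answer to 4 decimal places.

Tabulate prior·likelihood by source: [1] prior 0.53, lik 0.6923, product 0.3669; [2] prior 0.2, lik 0.75, product 0.1500; [3] prior 0.27, lik 0.75, product 0.2025.
Normalizing constant = 0.71942; the posterior for Urn 3 is its product over the sum, 0.2025/0.71942 = 0.2815.

Posterior probability ≈ 0.2815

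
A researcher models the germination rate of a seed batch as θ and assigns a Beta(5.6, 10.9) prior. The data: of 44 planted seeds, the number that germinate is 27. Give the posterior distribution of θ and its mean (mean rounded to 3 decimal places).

Observing 27 successes and 17 failures updates Beta(5.6, 10.9) by adding the success and failure counts to the two shape parameters: α = 5.6+27 = 32.6, β = 10.9+17 = 27.9.
E[θ | data] = 32.6/(32.6+27.9) = 0.539.

Posterior: Beta(32.6, 27.9); mean ≈ 0.539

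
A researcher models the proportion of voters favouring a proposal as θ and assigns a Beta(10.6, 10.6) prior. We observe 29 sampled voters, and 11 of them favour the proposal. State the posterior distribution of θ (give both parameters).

The binomial likelihood is conjugate to the Beta prior: with 11 successes and 18 failures, the posterior is Beta(10.6+11, 10.6+18) = Beta(21.6, 28.6).

Posterior: Beta(21.6, 28.6)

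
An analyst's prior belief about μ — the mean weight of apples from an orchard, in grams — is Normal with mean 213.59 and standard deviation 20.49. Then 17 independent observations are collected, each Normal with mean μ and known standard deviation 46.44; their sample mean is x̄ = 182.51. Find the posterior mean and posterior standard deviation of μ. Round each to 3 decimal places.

Prior precision 1/τ₀² = 1/20.49² = 0.00238186; data precision n/σ² = 17/46.44² = 0.00788251.
Posterior precision = 0.00238186 + 0.00788251 = 0.0102644, giving posterior SD = 1/√0.0102644 = 9.870.
Posterior mean = (0.00238186·213.59 + 0.00788251·182.51) / 0.0102644 = 189.722.

Posterior mean ≈ 189.722; posterior SD ≈ 9.870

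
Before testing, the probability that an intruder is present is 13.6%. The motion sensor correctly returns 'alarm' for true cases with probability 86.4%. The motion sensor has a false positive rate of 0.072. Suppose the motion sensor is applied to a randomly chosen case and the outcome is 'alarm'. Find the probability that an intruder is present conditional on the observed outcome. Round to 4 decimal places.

P(H | E) ≈ 0.6538

Write H for 'an intruder is present'. Prior odds H:¬H = 0.136/0.864 = 0.15741. For the 'alarm' outcome, the likelihood ratio is 0.864/0.072 = 12.000.
Posterior odds = 0.15741 × 12.000 = 1.8889, so P(H|E) = 1.8889/(1+1.8889) = 0.6538.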